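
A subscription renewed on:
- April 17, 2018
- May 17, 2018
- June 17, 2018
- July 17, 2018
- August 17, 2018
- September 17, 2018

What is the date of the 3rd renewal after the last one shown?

December 17, 2018

The day-of-month is always 17 (30, 31, 30, 31, 31 days between events).
So this recurs on the 17th of each month.
October 2018: October 17, 2018.
November 2018: November 17, 2018.
Next: December 2018 → December 17, 2018.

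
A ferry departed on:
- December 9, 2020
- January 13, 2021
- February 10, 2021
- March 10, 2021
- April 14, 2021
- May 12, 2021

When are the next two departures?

June 9, 2021; July 14, 2021

Gaps: 35, 28, 28, 35, 28 days — a mix of 28 and 35. Every date is a Wednesday.
Each is the 2nd Wednesday of its month.
2nd Wednesday of June 2021: June 9, 2021.
2nd Wednesday of July 2021: July 14, 2021.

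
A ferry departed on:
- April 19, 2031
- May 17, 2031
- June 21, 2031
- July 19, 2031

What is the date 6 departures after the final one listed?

Gaps: 28, 35, 28 days — a mix of 28 and 35. Every date is a Saturday.
Each is the 3rd Saturday of its month.
3rd Saturday of August 2031: August 16, 2031.
3rd Saturday of September 2031: September 20, 2031.
3rd Saturday of October 2031: October 18, 2031.
November 2031 — 3rd Saturday is November 15, 2031.
December 2031 — 3rd Saturday is December 20, 2031.
January 2032 — 3rd Saturday is January 17, 2032.

January 17, 2032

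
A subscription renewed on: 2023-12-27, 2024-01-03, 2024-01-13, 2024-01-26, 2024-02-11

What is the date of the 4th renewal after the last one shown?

The spacing grows by 3 each time: 7, 10, 13, 16 days.
Next gap: 19 days. 2024-02-11 + 19 days = 2024-03-01.
Next gap: 22 days. 2024-03-01 + 22 days = 2024-03-23.
Next gap: 25 days. 2024-03-23 + 25 days = 2024-04-17.
Next gap: 28 days. 2024-04-17 + 28 days = 2024-05-15.

2024-05-15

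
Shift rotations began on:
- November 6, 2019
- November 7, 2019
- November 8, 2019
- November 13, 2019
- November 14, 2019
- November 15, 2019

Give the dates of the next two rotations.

November 20, 2019; November 21, 2019

The gap pattern 1, 1, 5, 1, 1 repeats every 3 events.
These are the Wednesdays, Thursdays and Fridays of each week.
Next Wednesday: November 20, 2019.
Next Thursday: November 21, 2019.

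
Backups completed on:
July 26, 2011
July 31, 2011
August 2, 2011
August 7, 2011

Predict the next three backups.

Every event lands on a Tuesday or Sunday (gaps cycle 5, 2, 5).
So the schedule is: every Tuesday and Sunday.
The following Tuesday is August 9, 2011.
The following Sunday is August 14, 2011.
The following Tuesday is August 16, 2011.

August 9, 2011; August 14, 2011; August 16, 2011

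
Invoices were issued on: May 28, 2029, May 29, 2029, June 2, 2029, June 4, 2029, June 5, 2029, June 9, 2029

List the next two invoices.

June 11, 2029; June 12, 2029

Gaps: 1, 4, 2, 1, 4 days — not constant, but cyclic with period 3.
The events fall on every Monday, Tuesday and Saturday.
The following Monday is June 11, 2029.
The following Tuesday is June 12, 2029.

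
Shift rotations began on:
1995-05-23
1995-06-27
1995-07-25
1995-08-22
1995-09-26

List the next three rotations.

Gaps: 35, 28, 28, 35 days — a mix of 28 and 35. Every date is a Tuesday.
Each is the 4th Tuesday of its month.
4th Tuesday of October 1995: 1995-10-24.
November 1995 — 4th Tuesday is 1995-11-28.
4th Tuesday of December 1995: 1995-12-26.

1995-10-24, 1995-11-28, 1995-12-26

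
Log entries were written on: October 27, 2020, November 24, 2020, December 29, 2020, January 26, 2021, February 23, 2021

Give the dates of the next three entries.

These are Tuesdays with 28, 35, 28, 28-day gaps.
Each is the final Tuesday of its month — December 29, 2020 is past the 28th, so '4th Tuesday' doesn't fit.
March 2021 ends with Tuesday March 30, 2021.
April 2021 ends with Tuesday April 27, 2021.
Last Tuesday of May 2021: May 25, 2021.

March 30, 2021; April 27, 2021; May 25, 2021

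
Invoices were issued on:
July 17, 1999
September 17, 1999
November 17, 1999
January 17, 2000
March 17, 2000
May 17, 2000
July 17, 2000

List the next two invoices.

Each date is the 17th; the gaps (62, 61, 61, 60, 61, 61) track the month lengths.
The rule is the 17th of every 2 months.
September 2000: September 17, 2000.
Next: November 2000 → November 17, 2000.

September 17, 2000; November 17, 2000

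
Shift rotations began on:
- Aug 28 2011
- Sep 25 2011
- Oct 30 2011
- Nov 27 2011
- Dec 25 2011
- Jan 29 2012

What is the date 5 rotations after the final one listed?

Jun 24 2012

All Sundays; the gaps (28, 35, 28, 28, 35) vary with month length.
This is the last Sunday of each month.
February 2012 ends with Sunday Feb 26 2012.
March 2012 ends with Sunday Mar 25 2012.
Last Sunday of April 2012: Apr 29 2012.
May 2012 ends with Sunday May 27 2012.
Last Sunday of June 2012: Jun 24 2012.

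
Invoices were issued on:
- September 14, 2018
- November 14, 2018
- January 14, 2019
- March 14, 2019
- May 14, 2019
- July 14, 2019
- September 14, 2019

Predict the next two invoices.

The day-of-month is always 14 (61, 61, 59, 61, 61, 62 days between events).
So this recurs on the 14th of every 2 months.
November 2019: November 14, 2019.
January 2020: January 14, 2020.

November 14, 2019; January 14, 2020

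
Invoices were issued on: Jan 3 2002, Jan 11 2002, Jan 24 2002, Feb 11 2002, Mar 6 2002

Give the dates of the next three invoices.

Gaps: 8, 13, 18, 23 days — each gap is 5 larger than the previous one.
Next gap: 28 days. Mar 6 2002 + 28 days = Apr 3 2002.
Next gap: 33 days. Apr 3 2002 + 33 days = May 6 2002.
Next gap: 38 days. May 6 2002 + 38 days = Jun 13 2002.

Apr 3 2002, May 6 2002, Jun 13 2002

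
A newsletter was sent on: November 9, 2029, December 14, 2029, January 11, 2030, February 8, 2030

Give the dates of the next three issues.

These are Fridays at 28- or 35-day spacing (35, 28, 28).
The pattern: 2nd Friday of the month.
2nd Friday of March 2030: March 8, 2030.
2nd Friday of April 2030: April 12, 2030.
2nd Friday of May 2030: May 10, 2030.

March 8, 2030; April 12, 2030; May 10, 2030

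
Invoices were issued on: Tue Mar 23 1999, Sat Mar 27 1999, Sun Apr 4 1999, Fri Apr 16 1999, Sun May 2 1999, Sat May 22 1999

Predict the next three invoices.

The spacing grows by 4 each time: 4, 8, 12, 16, 20 days.
Next gap: 24 days. Sat May 22 1999 + 24 days = Tue Jun 15 1999.
Next gap: 28 days. Tue Jun 15 1999 + 28 days = Tue Jul 13 1999.
Next gap: 32 days. Tue Jul 13 1999 + 32 days = Sat Aug 14 1999.

Tue Jun 15 1999, Tue Jul 13 1999, Sat Aug 14 1999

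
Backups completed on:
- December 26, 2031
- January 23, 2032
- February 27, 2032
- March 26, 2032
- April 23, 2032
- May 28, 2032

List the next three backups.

These are Fridays at 28- or 35-day spacing (28, 35, 28, 28, 35).
The pattern: 4th Friday of the month.
4th Friday of June 2032: June 25, 2032.
4th Friday of July 2032: July 23, 2032.
August 2032 — 4th Friday is August 27, 2032.

June 25, 2032; July 23, 2032; August 27, 2032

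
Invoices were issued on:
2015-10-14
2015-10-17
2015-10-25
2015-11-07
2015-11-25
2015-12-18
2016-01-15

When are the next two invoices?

The spacing grows by 5 each time: 3, 8, 13, 18, 23, 28 days.
Next gap: 33 days. 2016-01-15 + 33 days = 2016-02-17.
Next gap: 38 days. 2016-02-17 + 38 days = 2016-03-26.

2016-02-17, 2016-03-26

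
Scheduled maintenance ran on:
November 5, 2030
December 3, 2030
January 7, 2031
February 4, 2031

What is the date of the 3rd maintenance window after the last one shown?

These are Tuesdays at 28- or 35-day spacing (28, 35, 28).
The pattern: 1st Tuesday of the month.
March 2031 — 1st Tuesday is March 4, 2031.
1st Tuesday of April 2031: April 1, 2031.
May 2031 — 1st Tuesday is May 6, 2031.

May 6, 2031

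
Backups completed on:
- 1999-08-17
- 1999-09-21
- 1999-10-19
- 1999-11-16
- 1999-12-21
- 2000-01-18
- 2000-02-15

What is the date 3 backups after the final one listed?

These are Tuesdays at 28- or 35-day spacing (35, 28, 28, 35, 28, 28).
The pattern: 3rd Tuesday of the month.
3rd Tuesday of March 2000: 2000-03-21.
April 2000 — 3rd Tuesday is 2000-04-18.
May 2000 — 3rd Tuesday is 2000-05-16.

2000-05-16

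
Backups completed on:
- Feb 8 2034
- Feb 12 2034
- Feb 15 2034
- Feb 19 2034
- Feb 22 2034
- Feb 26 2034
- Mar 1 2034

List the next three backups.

Mar 5 2034, Mar 8 2034, Mar 12 2034

The gap pattern 4, 3, 4, 3, 4, 3 repeats every 2 events.
These are the Wednesdays and Sundays of each week.
Next Sunday: Mar 5 2034.
Next Wednesday: Mar 8 2034.
The following Sunday is Mar 12 2034.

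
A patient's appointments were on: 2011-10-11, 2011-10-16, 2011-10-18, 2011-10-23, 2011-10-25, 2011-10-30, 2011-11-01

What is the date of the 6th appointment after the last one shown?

The gap pattern 5, 2, 5, 2, 5, 2 repeats every 2 events.
These are the Tuesdays and Sundays of each week.
The following Sunday is 2011-11-06.
Next Tuesday: 2011-11-08.
The following Sunday is 2011-11-13.
Next Tuesday: 2011-11-15.
Next Sunday: 2011-11-20.
Next Tuesday: 2011-11-22.

2011-11-22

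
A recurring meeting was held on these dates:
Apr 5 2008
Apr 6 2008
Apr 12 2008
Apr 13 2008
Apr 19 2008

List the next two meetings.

Apr 20 2008, Apr 26 2008

Gaps: 1, 6, 1, 6 days — not constant, but cyclic with period 2.
The events fall on every Saturday and Sunday.
Next Sunday: Apr 20 2008.
The following Saturday is Apr 26 2008.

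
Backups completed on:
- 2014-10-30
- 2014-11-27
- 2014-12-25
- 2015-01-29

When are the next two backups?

2015-02-26, 2015-03-26

These are Thursdays with 28, 28, 35-day gaps.
Each is the final Thursday of its month — 2014-10-30 is past the 28th, so '4th Thursday' doesn't fit.
February 2015 ends with Thursday 2015-02-26.
Last Thursday of March 2015: 2015-03-26.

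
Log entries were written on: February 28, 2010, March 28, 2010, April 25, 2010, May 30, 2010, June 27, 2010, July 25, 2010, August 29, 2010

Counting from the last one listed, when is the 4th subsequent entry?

Every date is a Sunday; gaps 28, 28, 35, 28, 28, 35 days.
Each is the last Sunday of its month (at least one falls on the 29th or later, ruling out '4th Sunday').
Last Sunday of September 2010: September 26, 2010.
October 2010 ends with Sunday October 31, 2010.
Last Sunday of November 2010: November 28, 2010.
Last Sunday of December 2010: December 26, 2010.

December 26, 2010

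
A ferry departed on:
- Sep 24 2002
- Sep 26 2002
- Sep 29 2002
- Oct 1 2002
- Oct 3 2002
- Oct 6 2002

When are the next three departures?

Oct 8 2002, Oct 10 2002, Oct 13 2002

Every event lands on a Tuesday or Thursday or Sunday (gaps cycle 2, 3, 2, 2, 3).
So the schedule is: every Tuesday, Thursday and Sunday.
The following Tuesday is Oct 8 2002.
The following Thursday is Oct 10 2002.
Next Sunday: Oct 13 2002.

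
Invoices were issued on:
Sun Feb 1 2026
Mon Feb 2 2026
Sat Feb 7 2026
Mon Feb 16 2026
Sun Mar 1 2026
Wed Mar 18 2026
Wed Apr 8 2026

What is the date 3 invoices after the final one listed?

The spacing grows by 4 each time: 1, 5, 9, 13, 17, 21 days.
Next gap: 25 days. Wed Apr 8 2026 + 25 days = Sun May 3 2026.
Next gap: 29 days. Sun May 3 2026 + 29 days = Mon Jun 1 2026.
Next gap: 33 days. Mon Jun 1 2026 + 33 days = Sat Jul 4 2026.

Sat Jul 4 2026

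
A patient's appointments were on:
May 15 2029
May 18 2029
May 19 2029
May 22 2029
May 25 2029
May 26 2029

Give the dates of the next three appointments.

May 29 2029, Jun 1 2029, Jun 2 2029

Every event lands on a Tuesday or Friday or Saturday (gaps cycle 3, 1, 3, 3, 1).
So the schedule is: every Tuesday, Friday and Saturday.
Next Tuesday: May 29 2029.
Next Friday: Jun 1 2029.
The following Saturday is Jun 2 2029.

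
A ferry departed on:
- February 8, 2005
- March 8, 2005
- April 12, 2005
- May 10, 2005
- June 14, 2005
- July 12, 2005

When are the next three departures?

These are Tuesdays at 28- or 35-day spacing (28, 35, 28, 35, 28).
The pattern: 2nd Tuesday of the month.
2nd Tuesday of August 2005: August 9, 2005.
2nd Tuesday of September 2005: September 13, 2005.
2nd Tuesday of October 2005: October 11, 2005.

August 9, 2005; September 13, 2005; October 11, 2005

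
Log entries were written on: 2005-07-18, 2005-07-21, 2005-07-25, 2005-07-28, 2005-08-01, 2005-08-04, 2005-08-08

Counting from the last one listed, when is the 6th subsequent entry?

2005-08-29

Gaps: 3, 4, 3, 4, 3, 4 days — not constant, but cyclic with period 2.
The events fall on every Monday and Thursday.
Next Thursday: 2005-08-11.
The following Monday is 2005-08-15.
The following Thursday is 2005-08-18.
The following Monday is 2005-08-22.
Next Thursday: 2005-08-25.
Next Monday: 2005-08-29.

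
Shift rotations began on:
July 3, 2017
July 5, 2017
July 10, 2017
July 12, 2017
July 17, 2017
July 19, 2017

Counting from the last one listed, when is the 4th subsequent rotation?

Every event lands on a Monday or Wednesday (gaps cycle 2, 5, 2, 5, 2).
So the schedule is: every Monday and Wednesday.
The following Monday is July 24, 2017.
Next Wednesday: July 26, 2017.
The following Monday is July 31, 2017.
The following Wednesday is August 2, 2017.

August 2, 2017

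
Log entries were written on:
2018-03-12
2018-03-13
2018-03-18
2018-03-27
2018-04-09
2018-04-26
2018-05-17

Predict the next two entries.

The spacing grows by 4 each time: 1, 5, 9, 13, 17, 21 days.
Next gap: 25 days. 2018-05-17 + 25 days = 2018-06-11.
Next gap: 29 days. 2018-06-11 + 29 days = 2018-07-10.

2018-06-11, 2018-07-10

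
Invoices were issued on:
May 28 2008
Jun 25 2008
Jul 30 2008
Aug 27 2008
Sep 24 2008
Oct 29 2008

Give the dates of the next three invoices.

Nov 26 2008, Dec 31 2008, Jan 28 2009

All Wednesdays; the gaps (28, 35, 28, 28, 35) vary with month length.
This is the last Wednesday of each month.
November 2008 ends with Wednesday Nov 26 2008.
December 2008 ends with Wednesday Dec 31 2008.
Last Wednesday of January 2009: Jan 28 2009.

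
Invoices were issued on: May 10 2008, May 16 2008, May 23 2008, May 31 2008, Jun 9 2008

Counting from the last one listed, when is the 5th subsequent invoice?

The spacing grows by 1 each time: 6, 7, 8, 9 days.
Next gap: 10 days. Jun 9 2008 + 10 days = Jun 19 2008.
Next gap: 11 days. Jun 19 2008 + 11 days = Jun 30 2008.
Next gap: 12 days. Jun 30 2008 + 12 days = Jul 12 2008.
Next gap: 13 days. Jul 12 2008 + 13 days = Jul 25 2008.
Next gap: 14 days. Jul 25 2008 + 14 days = Aug 8 2008.

Aug 8 2008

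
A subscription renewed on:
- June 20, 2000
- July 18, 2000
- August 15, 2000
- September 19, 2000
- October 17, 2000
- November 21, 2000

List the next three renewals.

December 19, 2000; January 16, 2001; February 20, 2001

These are Tuesdays at 28- or 35-day spacing (28, 28, 35, 28, 35).
The pattern: 3rd Tuesday of the month.
3rd Tuesday of December 2000: December 19, 2000.
3rd Tuesday of January 2001: January 16, 2001.
February 2001 — 3rd Tuesday is February 20, 2001.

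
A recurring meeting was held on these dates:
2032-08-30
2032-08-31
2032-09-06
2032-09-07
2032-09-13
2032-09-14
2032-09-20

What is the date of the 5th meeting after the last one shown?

The gap pattern 1, 6, 1, 6, 1, 6 repeats every 2 events.
These are the Mondays and Tuesdays of each week.
The following Tuesday is 2032-09-21.
Next Monday: 2032-09-27.
Next Tuesday: 2032-09-28.
The following Monday is 2032-10-04.
Next Tuesday: 2032-10-05.

2032-10-05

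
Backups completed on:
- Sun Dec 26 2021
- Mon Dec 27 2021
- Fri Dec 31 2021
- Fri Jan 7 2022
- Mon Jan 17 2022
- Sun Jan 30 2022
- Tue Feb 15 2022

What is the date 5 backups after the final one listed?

Mon Jun 20 2022

Gaps: 1, 4, 7, 10, 13, 16 days — each gap is 3 larger than the previous one.
Next gap: 19 days. Tue Feb 15 2022 + 19 days = Sun Mar 6 2022.
Next gap: 22 days. Sun Mar 6 2022 + 22 days = Mon Mar 28 2022.
Next gap: 25 days. Mon Mar 28 2022 + 25 days = Fri Apr 22 2022.
Next gap: 28 days. Fri Apr 22 2022 + 28 days = Fri May 20 2022.
Next gap: 31 days. Fri May 20 2022 + 31 days = Mon Jun 20 2022.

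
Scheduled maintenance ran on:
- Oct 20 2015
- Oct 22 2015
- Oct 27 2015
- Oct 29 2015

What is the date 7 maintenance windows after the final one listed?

Nov 24 2015

Every event lands on a Tuesday or Thursday (gaps cycle 2, 5, 2).
So the schedule is: every Tuesday and Thursday.
Next Tuesday: Nov 3 2015.
The following Thursday is Nov 5 2015.
Next Tuesday: Nov 10 2015.
Next Thursday: Nov 12 2015.
Next Tuesday: Nov 17 2015.
Next Thursday: Nov 19 2015.
The following Tuesday is Nov 24 2015.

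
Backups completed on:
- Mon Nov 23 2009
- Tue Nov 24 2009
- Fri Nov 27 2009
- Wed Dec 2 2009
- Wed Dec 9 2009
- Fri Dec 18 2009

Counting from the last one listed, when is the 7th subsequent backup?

Fri Apr 16 2010

Gaps: 1, 3, 5, 7, 9 days — each gap is 2 larger than the previous one.
Next gap: 11 days. Fri Dec 18 2009 + 11 days = Tue Dec 29 2009.
Next gap: 13 days. Tue Dec 29 2009 + 13 days = Mon Jan 11 2010.
Next gap: 15 days. Mon Jan 11 2010 + 15 days = Tue Jan 26 2010.
Next gap: 17 days. Tue Jan 26 2010 + 17 days = Fri Feb 12 2010.
Next gap: 19 days. Fri Feb 12 2010 + 19 days = Wed Mar 3 2010.
Next gap: 21 days. Wed Mar 3 2010 + 21 days = Wed Mar 24 2010.
Next gap: 23 days. Wed Mar 24 2010 + 23 days = Fri Apr 16 2010.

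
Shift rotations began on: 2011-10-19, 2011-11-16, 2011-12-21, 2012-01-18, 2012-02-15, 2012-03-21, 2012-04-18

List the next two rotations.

Gaps: 28, 35, 28, 28, 35, 28 days — a mix of 28 and 35. Every date is a Wednesday.
Each is the 3rd Wednesday of its month.
3rd Wednesday of May 2012: 2012-05-16.
June 2012 — 3rd Wednesday is 2012-06-20.

2012-05-16, 2012-06-20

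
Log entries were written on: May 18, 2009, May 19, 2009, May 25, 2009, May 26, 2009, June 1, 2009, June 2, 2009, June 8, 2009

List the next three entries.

June 9, 2009; June 15, 2009; June 16, 2009

Every event lands on a Monday or Tuesday (gaps cycle 1, 6, 1, 6, 1, 6).
So the schedule is: every Monday and Tuesday.
Next Tuesday: June 9, 2009.
The following Monday is June 15, 2009.
Next Tuesday: June 16, 2009.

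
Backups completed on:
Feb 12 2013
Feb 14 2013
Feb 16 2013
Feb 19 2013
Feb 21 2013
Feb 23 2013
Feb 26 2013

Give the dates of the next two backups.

Feb 28 2013, Mar 2 2013

Every event lands on a Tuesday or Thursday or Saturday (gaps cycle 2, 2, 3, 2, 2, 3).
So the schedule is: every Tuesday, Thursday and Saturday.
Next Thursday: Feb 28 2013.
Next Saturday: Mar 2 2013.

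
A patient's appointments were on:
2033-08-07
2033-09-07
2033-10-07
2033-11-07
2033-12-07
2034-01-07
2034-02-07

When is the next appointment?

Gaps: 31, 30, 31, 30, 31, 31 days — not constant. Every event is on the 7th of the month.
Pattern: the 7th of each month.
March 2034: 2034-03-07.

2034-03-07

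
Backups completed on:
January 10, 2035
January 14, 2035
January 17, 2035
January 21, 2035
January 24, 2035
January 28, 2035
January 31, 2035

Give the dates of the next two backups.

February 4, 2035; February 7, 2035

Every event lands on a Wednesday or Sunday (gaps cycle 4, 3, 4, 3, 4, 3).
So the schedule is: every Wednesday and Sunday.
The following Sunday is February 4, 2035.
The following Wednesday is February 7, 2035.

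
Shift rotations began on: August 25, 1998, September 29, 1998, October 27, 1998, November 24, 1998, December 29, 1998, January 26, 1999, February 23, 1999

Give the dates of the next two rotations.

March 30, 1999; April 27, 1999

All Tuesdays; the gaps (35, 28, 28, 35, 28, 28) vary with month length.
This is the last Tuesday of each month.
Last Tuesday of March 1999: March 30, 1999.
April 1999 ends with Tuesday April 27, 1999.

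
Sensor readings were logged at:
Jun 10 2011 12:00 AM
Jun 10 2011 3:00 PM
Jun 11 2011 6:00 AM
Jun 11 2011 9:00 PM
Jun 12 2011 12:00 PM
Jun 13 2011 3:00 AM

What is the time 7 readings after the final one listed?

Jun 17 2011 12:00 PM

Spacing: 15, 15, 15, 15, 15 h — constant 15 h.
Jun 13 2011 3:00 AM + 15 h = Jun 13 2011 6:00 PM.
Jun 13 2011 6:00 PM + 15 h = Jun 14 2011 9:00 AM.
Jun 14 2011 9:00 AM + 15 h = Jun 15 2011 12:00 AM.
Jun 15 2011 12:00 AM + 15 h = Jun 15 2011 3:00 PM.
Jun 15 2011 3:00 PM + 15 h = Jun 16 2011 6:00 AM.
Jun 16 2011 6:00 AM + 15 h = Jun 16 2011 9:00 PM.
Jun 16 2011 9:00 PM + 15 h = Jun 17 2011 12:00 PM.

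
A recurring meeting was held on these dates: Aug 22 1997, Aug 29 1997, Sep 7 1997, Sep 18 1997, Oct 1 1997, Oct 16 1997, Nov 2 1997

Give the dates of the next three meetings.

Nov 21 1997, Dec 12 1997, Jan 4 1998

Gaps: 7, 9, 11, 13, 15, 17 days — each gap is 2 larger than the previous one.
Next gap: 19 days. Nov 2 1997 + 19 days = Nov 21 1997.
Next gap: 21 days. Nov 21 1997 + 21 days = Dec 12 1997.
Next gap: 23 days. Dec 12 1997 + 23 days = Jan 4 1998.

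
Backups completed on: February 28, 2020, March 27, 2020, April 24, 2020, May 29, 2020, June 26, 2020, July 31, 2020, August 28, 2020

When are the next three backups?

These are Fridays with 28, 28, 35, 28, 35, 28-day gaps.
Each is the final Friday of its month — May 29, 2020 is past the 28th, so '4th Friday' doesn't fit.
Last Friday of September 2020: September 25, 2020.
Last Friday of October 2020: October 30, 2020.
November 2020 ends with Friday November 27, 2020.

September 25, 2020; October 30, 2020; November 27, 2020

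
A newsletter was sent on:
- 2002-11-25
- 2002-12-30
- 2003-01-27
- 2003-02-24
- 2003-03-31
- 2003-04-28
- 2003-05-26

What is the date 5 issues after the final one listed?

These are Mondays with 35, 28, 28, 35, 28, 28-day gaps.
Each is the final Monday of its month — 2002-12-30 is past the 28th, so '4th Monday' doesn't fit.
Last Monday of June 2003: 2003-06-30.
July 2003 ends with Monday 2003-07-28.
Last Monday of August 2003: 2003-08-25.
September 2003 ends with Monday 2003-09-29.
Last Monday of October 2003: 2003-10-27.

2003-10-27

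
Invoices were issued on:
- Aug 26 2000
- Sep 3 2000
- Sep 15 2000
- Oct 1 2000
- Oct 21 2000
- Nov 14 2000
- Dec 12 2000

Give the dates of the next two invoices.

Intervals are 8, 12, 16, 20, 24, 28 days — an arithmetic progression with common difference 4.
Next gap: 32 days. Dec 12 2000 + 32 days = Jan 13 2001.
Next gap: 36 days. Jan 13 2001 + 36 days = Feb 18 2001.

Jan 13 2001, Feb 18 2001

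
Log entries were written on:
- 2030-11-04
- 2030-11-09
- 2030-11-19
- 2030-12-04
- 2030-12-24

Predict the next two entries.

Gaps: 5, 10, 15, 20 days — each gap is 5 larger than the previous one.
Next gap: 25 days. 2030-12-24 + 25 days = 2031-01-18.
Next gap: 30 days. 2031-01-18 + 30 days = 2031-02-17.

2031-01-18, 2031-02-17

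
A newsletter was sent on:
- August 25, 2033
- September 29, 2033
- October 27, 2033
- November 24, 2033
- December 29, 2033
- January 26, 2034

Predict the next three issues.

February 23, 2034; March 30, 2034; April 27, 2034

These are Thursdays with 35, 28, 28, 35, 28-day gaps.
Each is the final Thursday of its month — September 29, 2033 is past the 28th, so '4th Thursday' doesn't fit.
Last Thursday of February 2034: February 23, 2034.
March 2034 ends with Thursday March 30, 2034.
April 2034 ends with Thursday April 27, 2034.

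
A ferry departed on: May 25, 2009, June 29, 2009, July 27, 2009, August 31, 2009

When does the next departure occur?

September 28, 2009

All Mondays; the gaps (35, 28, 35) vary with month length.
This is the last Monday of each month.
Last Monday of September 2009: September 28, 2009.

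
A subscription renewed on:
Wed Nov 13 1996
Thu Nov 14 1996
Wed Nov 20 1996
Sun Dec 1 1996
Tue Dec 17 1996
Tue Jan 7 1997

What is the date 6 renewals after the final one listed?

Tue Aug 26 1997

Gaps: 1, 6, 11, 16, 21 days — each gap is 5 larger than the previous one.
Next gap: 26 days. Tue Jan 7 1997 + 26 days = Sun Feb 2 1997.
Next gap: 31 days. Sun Feb 2 1997 + 31 days = Wed Mar 5 1997.
Next gap: 36 days. Wed Mar 5 1997 + 36 days = Thu Apr 10 1997.
Next gap: 41 days. Thu Apr 10 1997 + 41 days = Wed May 21 1997.
Next gap: 46 days. Wed May 21 1997 + 46 days = Sun Jul 6 1997.
Next gap: 51 days. Sun Jul 6 1997 + 51 days = Tue Aug 26 1997.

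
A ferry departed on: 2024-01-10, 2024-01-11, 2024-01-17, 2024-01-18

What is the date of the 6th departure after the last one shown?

The gap pattern 1, 6, 1 repeats every 2 events.
These are the Wednesdays and Thursdays of each week.
The following Wednesday is 2024-01-24.
The following Thursday is 2024-01-25.
Next Wednesday: 2024-01-31.
Next Thursday: 2024-02-01.
Next Wednesday: 2024-02-07.
Next Thursday: 2024-02-08.

2024-02-08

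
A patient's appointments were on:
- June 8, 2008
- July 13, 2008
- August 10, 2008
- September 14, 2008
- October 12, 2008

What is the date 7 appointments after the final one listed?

May 10, 2009

These are Sundays at 28- or 35-day spacing (35, 28, 35, 28).
The pattern: 2nd Sunday of the month.
November 2008 — 2nd Sunday is November 9, 2008.
2nd Sunday of December 2008: December 14, 2008.
January 2009 — 2nd Sunday is January 11, 2009.
2nd Sunday of February 2009: February 8, 2009.
March 2009 — 2nd Sunday is March 8, 2009.
April 2009 — 2nd Sunday is April 12, 2009.
May 2009 — 2nd Sunday is May 10, 2009.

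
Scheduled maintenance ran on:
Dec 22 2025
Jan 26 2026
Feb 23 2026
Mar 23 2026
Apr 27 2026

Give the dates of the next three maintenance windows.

Gaps: 35, 28, 28, 35 days — a mix of 28 and 35. Every date is a Monday.
Each is the 4th Monday of its month.
4th Monday of May 2026: May 25 2026.
4th Monday of June 2026: Jun 22 2026.
4th Monday of July 2026: Jul 27 2026.

May 25 2026, Jun 22 2026, Jul 27 2026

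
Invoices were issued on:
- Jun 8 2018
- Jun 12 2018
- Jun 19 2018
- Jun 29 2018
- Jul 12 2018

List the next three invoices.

Intervals are 4, 7, 10, 13 days — an arithmetic progression with common difference 3.
Next gap: 16 days. Jul 12 2018 + 16 days = Jul 28 2018.
Next gap: 19 days. Jul 28 2018 + 19 days = Aug 16 2018.
Next gap: 22 days. Aug 16 2018 + 22 days = Sep 7 2018.

Jul 28 2018, Aug 16 2018, Sep 7 2018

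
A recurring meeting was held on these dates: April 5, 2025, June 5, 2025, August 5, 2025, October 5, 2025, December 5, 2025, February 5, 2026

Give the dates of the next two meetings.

April 5, 2026; June 5, 2026

Each date is the 5th; the gaps (61, 61, 61, 61, 62) track the month lengths.
The rule is the 5th of every 2 months.
Next: April 2026 → April 5, 2026.
Next: June 2026 → June 5, 2026.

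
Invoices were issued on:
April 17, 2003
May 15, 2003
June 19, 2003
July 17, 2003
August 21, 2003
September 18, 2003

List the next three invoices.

Gaps: 28, 35, 28, 35, 28 days — a mix of 28 and 35. Every date is a Thursday.
Each is the 3rd Thursday of its month.
October 2003 — 3rd Thursday is October 16, 2003.
November 2003 — 3rd Thursday is November 20, 2003.
3rd Thursday of December 2003: December 18, 2003.

October 16, 2003; November 20, 2003; December 18, 2003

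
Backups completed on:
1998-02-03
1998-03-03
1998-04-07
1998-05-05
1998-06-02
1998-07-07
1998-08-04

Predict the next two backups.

1998-09-01, 1998-10-06

Gaps: 28, 35, 28, 28, 35, 28 days — a mix of 28 and 35. Every date is a Tuesday.
Each is the 1st Tuesday of its month.
September 1998 — 1st Tuesday is 1998-09-01.
October 1998 — 1st Tuesday is 1998-10-06.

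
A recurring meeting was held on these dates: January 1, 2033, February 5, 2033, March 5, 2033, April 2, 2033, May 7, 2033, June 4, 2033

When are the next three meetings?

These are Saturdays at 28- or 35-day spacing (35, 28, 28, 35, 28).
The pattern: 1st Saturday of the month.
July 2033 — 1st Saturday is July 2, 2033.
1st Saturday of August 2033: August 6, 2033.
September 2033 — 1st Saturday is September 3, 2033.

July 2, 2033; August 6, 2033; September 3, 2033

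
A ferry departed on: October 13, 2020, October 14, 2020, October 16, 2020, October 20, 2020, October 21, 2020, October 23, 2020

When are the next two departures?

Every event lands on a Tuesday or Wednesday or Friday (gaps cycle 1, 2, 4, 1, 2).
So the schedule is: every Tuesday, Wednesday and Friday.
Next Tuesday: October 27, 2020.
The following Wednesday is October 28, 2020.

October 27, 2020; October 28, 2020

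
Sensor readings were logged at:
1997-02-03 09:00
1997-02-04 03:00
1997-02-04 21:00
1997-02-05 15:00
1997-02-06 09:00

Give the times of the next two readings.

1997-02-07 03:00, 1997-02-07 21:00

Spacing: 18, 18, 18, 18 h — constant 18 h.
1997-02-06 09:00 + 18 h = 1997-02-07 03:00.
1997-02-07 03:00 + 18 h = 1997-02-07 21:00.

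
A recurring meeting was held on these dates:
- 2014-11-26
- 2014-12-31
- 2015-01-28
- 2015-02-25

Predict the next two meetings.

These are Wednesdays with 35, 28, 28-day gaps.
Each is the final Wednesday of its month — 2014-12-31 is past the 28th, so '4th Wednesday' doesn't fit.
March 2015 ends with Wednesday 2015-03-25.
Last Wednesday of April 2015: 2015-04-29.

2015-03-25, 2015-04-29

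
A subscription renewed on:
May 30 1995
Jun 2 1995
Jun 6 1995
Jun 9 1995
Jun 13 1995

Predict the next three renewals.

Jun 16 1995, Jun 20 1995, Jun 23 1995

The gap pattern 3, 4, 3, 4 repeats every 2 events.
These are the Tuesdays and Fridays of each week.
The following Friday is Jun 16 1995.
Next Tuesday: Jun 20 1995.
Next Friday: Jun 23 1995.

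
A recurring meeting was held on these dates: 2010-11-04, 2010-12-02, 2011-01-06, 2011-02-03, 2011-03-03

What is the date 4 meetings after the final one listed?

2011-07-07

Gaps: 28, 35, 28, 28 days — a mix of 28 and 35. Every date is a Thursday.
Each is the 1st Thursday of its month.
1st Thursday of April 2011: 2011-04-07.
1st Thursday of May 2011: 2011-05-05.
1st Thursday of June 2011: 2011-06-02.
July 2011 — 1st Thursday is 2011-07-07.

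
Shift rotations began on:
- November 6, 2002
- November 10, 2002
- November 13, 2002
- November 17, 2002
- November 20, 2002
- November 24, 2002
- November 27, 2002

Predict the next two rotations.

Gaps: 4, 3, 4, 3, 4, 3 days — not constant, but cyclic with period 2.
The events fall on every Wednesday and Sunday.
The following Sunday is December 1, 2002.
Next Wednesday: December 4, 2002.

December 1, 2002; December 4, 2002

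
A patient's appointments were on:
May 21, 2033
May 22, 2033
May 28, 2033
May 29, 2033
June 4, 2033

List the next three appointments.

The gap pattern 1, 6, 1, 6 repeats every 2 events.
These are the Saturdays and Sundays of each week.
Next Sunday: June 5, 2033.
The following Saturday is June 11, 2033.
The following Sunday is June 12, 2033.

June 5, 2033; June 11, 2033; June 12, 2033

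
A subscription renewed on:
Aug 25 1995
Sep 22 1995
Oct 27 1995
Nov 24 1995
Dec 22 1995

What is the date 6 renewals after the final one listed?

Jun 28 1996

Gaps: 28, 35, 28, 28 days — a mix of 28 and 35. Every date is a Friday.
Each is the 4th Friday of its month.
4th Friday of January 1996: Jan 26 1996.
February 1996 — 4th Friday is Feb 23 1996.
4th Friday of March 1996: Mar 22 1996.
April 1996 — 4th Friday is Apr 26 1996.
4th Friday of May 1996: May 24 1996.
4th Friday of June 1996: Jun 28 1996.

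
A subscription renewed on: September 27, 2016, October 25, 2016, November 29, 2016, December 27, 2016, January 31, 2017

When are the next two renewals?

All Tuesdays; the gaps (28, 35, 28, 35) vary with month length.
This is the last Tuesday of each month.
February 2017 ends with Tuesday February 28, 2017.
March 2017 ends with Tuesday March 28, 2017.

February 28, 2017; March 28, 2017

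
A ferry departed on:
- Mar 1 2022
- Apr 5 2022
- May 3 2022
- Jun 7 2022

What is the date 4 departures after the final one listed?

All dates are Tuesdays, 35, 28, 35 days apart.
Specifically, the 1st Tuesday of each month.
1st Tuesday of July 2022: Jul 5 2022.
1st Tuesday of August 2022: Aug 2 2022.
1st Tuesday of September 2022: Sep 6 2022.
October 2022 — 1st Tuesday is Oct 4 2022.

Oct 4 2022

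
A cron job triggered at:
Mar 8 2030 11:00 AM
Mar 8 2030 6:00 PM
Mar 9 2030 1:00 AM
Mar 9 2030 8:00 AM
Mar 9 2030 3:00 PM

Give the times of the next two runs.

Mar 9 2030 10:00 PM, Mar 10 2030 5:00 AM

The interval is a steady 7 hours (7, 7, 7, 7).
Mar 9 2030 3:00 PM + 7 h = Mar 9 2030 10:00 PM.
Mar 9 2030 10:00 PM + 7 h = Mar 10 2030 5:00 AM.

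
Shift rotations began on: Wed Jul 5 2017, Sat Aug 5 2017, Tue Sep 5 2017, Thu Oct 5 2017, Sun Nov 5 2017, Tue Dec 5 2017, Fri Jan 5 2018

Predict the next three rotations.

Mon Feb 5 2018, Mon Mar 5 2018, Thu Apr 5 2018

Gaps: 31, 31, 30, 31, 30, 31 days — not constant. Every event is on the 5th of the month.
Pattern: the 5th of each month.
Next: February 2018 → Mon Feb 5 2018.
March 2018: Mon Mar 5 2018.
April 2018: Thu Apr 5 2018.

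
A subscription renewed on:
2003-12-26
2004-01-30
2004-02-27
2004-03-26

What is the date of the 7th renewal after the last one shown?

2004-10-29

Every date is a Friday; gaps 35, 28, 28 days.
Each is the last Friday of its month (at least one falls on the 29th or later, ruling out '4th Friday').
April 2004 ends with Friday 2004-04-30.
May 2004 ends with Friday 2004-05-28.
Last Friday of June 2004: 2004-06-25.
Last Friday of July 2004: 2004-07-30.
Last Friday of August 2004: 2004-08-27.
Last Friday of September 2004: 2004-09-24.
Last Friday of October 2004: 2004-10-29.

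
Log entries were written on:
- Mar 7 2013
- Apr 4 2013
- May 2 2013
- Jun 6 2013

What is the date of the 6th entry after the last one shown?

Dec 5 2013

These are Thursdays at 28- or 35-day spacing (28, 28, 35).
The pattern: 1st Thursday of the month.
July 2013 — 1st Thursday is Jul 4 2013.
August 2013 — 1st Thursday is Aug 1 2013.
September 2013 — 1st Thursday is Sep 5 2013.
October 2013 — 1st Thursday is Oct 3 2013.
1st Thursday of November 2013: Nov 7 2013.
December 2013 — 1st Thursday is Dec 5 2013.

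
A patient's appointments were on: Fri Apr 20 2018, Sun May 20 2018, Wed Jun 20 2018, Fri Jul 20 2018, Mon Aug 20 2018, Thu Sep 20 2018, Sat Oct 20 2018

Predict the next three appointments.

The day-of-month is always 20 (30, 31, 30, 31, 31, 30 days between events).
So this recurs on the 20th of each month.
Next: November 2018 → Tue Nov 20 2018.
Next: December 2018 → Thu Dec 20 2018.
January 2019: Sun Jan 20 2019.

Tue Nov 20 2018, Thu Dec 20 2018, Sun Jan 20 2019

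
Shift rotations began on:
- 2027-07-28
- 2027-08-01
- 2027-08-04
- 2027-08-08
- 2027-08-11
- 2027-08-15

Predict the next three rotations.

Every event lands on a Wednesday or Sunday (gaps cycle 4, 3, 4, 3, 4).
So the schedule is: every Wednesday and Sunday.
The following Wednesday is 2027-08-18.
The following Sunday is 2027-08-22.
The following Wednesday is 2027-08-25.

2027-08-18, 2027-08-22, 2027-08-25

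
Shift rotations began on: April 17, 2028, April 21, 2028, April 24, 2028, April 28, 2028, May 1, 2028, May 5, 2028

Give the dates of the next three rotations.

May 8, 2028; May 12, 2028; May 15, 2028

The gap pattern 4, 3, 4, 3, 4 repeats every 2 events.
These are the Mondays and Fridays of each week.
The following Monday is May 8, 2028.
Next Friday: May 12, 2028.
Next Monday: May 15, 2028.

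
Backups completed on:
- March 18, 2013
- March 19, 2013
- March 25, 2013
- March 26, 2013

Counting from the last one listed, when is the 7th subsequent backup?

April 22, 2013

The gap pattern 1, 6, 1 repeats every 2 events.
These are the Mondays and Tuesdays of each week.
The following Monday is April 1, 2013.
The following Tuesday is April 2, 2013.
Next Monday: April 8, 2013.
The following Tuesday is April 9, 2013.
The following Monday is April 15, 2013.
The following Tuesday is April 16, 2013.
Next Monday: April 22, 2013.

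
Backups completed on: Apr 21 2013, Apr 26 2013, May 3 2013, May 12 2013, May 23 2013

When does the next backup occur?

The spacing grows by 2 each time: 5, 7, 9, 11 days.
Next gap: 13 days. May 23 2013 + 13 days = Jun 5 2013.

Jun 5 2013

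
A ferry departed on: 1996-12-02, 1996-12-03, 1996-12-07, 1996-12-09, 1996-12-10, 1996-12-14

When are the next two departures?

1996-12-16, 1996-12-17

The gap pattern 1, 4, 2, 1, 4 repeats every 3 events.
These are the Mondays, Tuesdays and Saturdays of each week.
The following Monday is 1996-12-16.
Next Tuesday: 1996-12-17.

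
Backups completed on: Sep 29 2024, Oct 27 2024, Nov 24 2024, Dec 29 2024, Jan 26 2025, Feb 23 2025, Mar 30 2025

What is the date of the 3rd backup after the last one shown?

These are Sundays with 28, 28, 35, 28, 28, 35-day gaps.
Each is the final Sunday of its month — Sep 29 2024 is past the 28th, so '4th Sunday' doesn't fit.
April 2025 ends with Sunday Apr 27 2025.
Last Sunday of May 2025: May 25 2025.
Last Sunday of June 2025: Jun 29 2025.

Jun 29 2025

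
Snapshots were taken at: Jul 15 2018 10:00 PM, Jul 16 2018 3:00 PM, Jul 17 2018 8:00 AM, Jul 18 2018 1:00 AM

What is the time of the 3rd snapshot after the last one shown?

The interval is a steady 17 hours (17, 17, 17).
Jul 18 2018 1:00 AM + 17 h = Jul 18 2018 6:00 PM.
Jul 18 2018 6:00 PM + 17 h = Jul 19 2018 11:00 AM.
Jul 19 2018 11:00 AM + 17 h = Jul 20 2018 4:00 AM.

Jul 20 2018 4:00 AM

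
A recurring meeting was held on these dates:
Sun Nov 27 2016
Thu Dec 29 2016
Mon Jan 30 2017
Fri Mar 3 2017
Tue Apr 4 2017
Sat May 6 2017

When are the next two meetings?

Every event comes 32 days after the last (32, 32, 32, 32, 32).
Sat May 6 2017 + 32 days = Wed Jun 7 2017.
Wed Jun 7 2017 + 32 days = Sun Jul 9 2017.

Wed Jun 7 2017, Sun Jul 9 2017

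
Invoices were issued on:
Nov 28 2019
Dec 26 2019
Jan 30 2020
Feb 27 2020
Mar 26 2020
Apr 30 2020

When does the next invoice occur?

These are Thursdays with 28, 35, 28, 28, 35-day gaps.
Each is the final Thursday of its month — Jan 30 2020 is past the 28th, so '4th Thursday' doesn't fit.
May 2020 ends with Thursday May 28 2020.

May 28 2020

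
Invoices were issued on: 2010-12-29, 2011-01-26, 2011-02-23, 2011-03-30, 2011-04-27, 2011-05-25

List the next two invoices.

These are Wednesdays with 28, 28, 35, 28, 28-day gaps.
Each is the final Wednesday of its month — 2010-12-29 is past the 28th, so '4th Wednesday' doesn't fit.
June 2011 ends with Wednesday 2011-06-29.
July 2011 ends with Wednesday 2011-07-27.

2011-06-29, 2011-07-27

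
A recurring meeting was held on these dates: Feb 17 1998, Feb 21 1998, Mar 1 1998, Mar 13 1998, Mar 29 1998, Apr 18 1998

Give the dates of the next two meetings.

May 12 1998, Jun 9 1998

The spacing grows by 4 each time: 4, 8, 12, 16, 20 days.
Next gap: 24 days. Apr 18 1998 + 24 days = May 12 1998.
Next gap: 28 days. May 12 1998 + 28 days = Jun 9 1998.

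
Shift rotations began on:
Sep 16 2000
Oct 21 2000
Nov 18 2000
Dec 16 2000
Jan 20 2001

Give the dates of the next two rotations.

Feb 17 2001, Mar 17 2001

Gaps: 35, 28, 28, 35 days — a mix of 28 and 35. Every date is a Saturday.
Each is the 3rd Saturday of its month.
February 2001 — 3rd Saturday is Feb 17 2001.
3rd Saturday of March 2001: Mar 17 2001.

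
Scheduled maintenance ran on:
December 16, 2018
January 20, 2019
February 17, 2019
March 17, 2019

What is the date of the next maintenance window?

April 21, 2019

Gaps: 35, 28, 28 days — a mix of 28 and 35. Every date is a Sunday.
Each is the 3rd Sunday of its month.
April 2019 — 3rd Sunday is April 21, 2019.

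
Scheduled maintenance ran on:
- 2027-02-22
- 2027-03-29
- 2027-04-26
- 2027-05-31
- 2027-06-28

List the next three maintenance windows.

2027-07-26, 2027-08-30, 2027-09-27

Every date is a Monday; gaps 35, 28, 35, 28 days.
Each is the last Monday of its month (at least one falls on the 29th or later, ruling out '4th Monday').
Last Monday of July 2027: 2027-07-26.
August 2027 ends with Monday 2027-08-30.
Last Monday of September 2027: 2027-09-27.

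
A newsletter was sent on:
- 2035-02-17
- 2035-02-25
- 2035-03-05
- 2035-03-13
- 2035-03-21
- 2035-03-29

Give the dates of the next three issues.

The spacing is 8, 8, 8, 8, 8 days — always 8 days.
2035-03-29 + 8 days = 2035-04-06.
2035-04-06 + 8 days = 2035-04-14.
2035-04-14 + 8 days = 2035-04-22.

2035-04-06, 2035-04-14, 2035-04-22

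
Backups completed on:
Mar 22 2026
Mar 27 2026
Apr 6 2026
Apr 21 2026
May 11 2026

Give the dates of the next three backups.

Jun 5 2026, Jul 5 2026, Aug 9 2026

Intervals are 5, 10, 15, 20 days — an arithmetic progression with common difference 5.
Next gap: 25 days. May 11 2026 + 25 days = Jun 5 2026.
Next gap: 30 days. Jun 5 2026 + 30 days = Jul 5 2026.
Next gap: 35 days. Jul 5 2026 + 35 days = Aug 9 2026.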